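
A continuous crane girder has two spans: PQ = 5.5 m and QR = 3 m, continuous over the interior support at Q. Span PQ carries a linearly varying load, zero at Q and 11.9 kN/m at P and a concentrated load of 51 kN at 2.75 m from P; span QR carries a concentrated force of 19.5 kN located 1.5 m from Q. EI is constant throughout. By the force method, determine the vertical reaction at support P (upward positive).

Release continuity at Q by inserting a hinge; the redundant is the internal moment M_Q. The primary structure is two simply-supported spans PQ and QR.
End slopes at the hinge Q, treating each span as simply supported:
  span PQ: triangular load, peak 11.9: 7w₀L³/(360EI) = 38.5/EI
  span PQ: point load 51 at a = 2.75: Pab(L + a)/(6LEI) = 96.42/EI
  span QR: point load 19.5 at a = 1.5: Pab(L + b)/(6LEI) = 10.97/EI
  relative rotation θ_0 = (134.9 + 10.97)/EI = 145.9/EI
A unit hogging moment at Q produces rotation L₁/(3EI) + L₂/(3EI) = 2.833/EI.
Slope continuity at Q: θ_0 = M_Q·2.833/EI, so M_Q = 145.9/2.833 = 51.49 kN·m (hogging).
Span PQ, ΣM about P with M_Q applied at Q: R_Q^{PQ}·5.5 = 200.2 + 51.49, so R_Q^{PQ} = 45.77 kN and R_P = 83.72 − 45.77 = 37.95 kN.

R_P = 37.95 kN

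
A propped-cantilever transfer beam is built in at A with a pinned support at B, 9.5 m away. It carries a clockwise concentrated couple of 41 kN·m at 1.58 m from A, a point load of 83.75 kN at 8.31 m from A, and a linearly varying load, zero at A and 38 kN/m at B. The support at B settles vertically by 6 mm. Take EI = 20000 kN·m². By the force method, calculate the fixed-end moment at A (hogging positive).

Take the reaction at B as the redundant and release it; the primary structure is a cantilever fixed at A.
Downward deflection at the released point B due to the loads:
  clockwise couple 41 at a = 1.58: M₀a(2L − a)/(2EI) = 564.2/EI
  point load 83.75 at a = 8.31: Pa²(3L − a)/(6EI) = 19461/EI
  triangular load, peak 38 at the free end: 11w₀L⁴/(120EI) = 28372/EI
  δ_0 = 48398/EI
Tip deflection under a unit load at B: L³/(3EI) = 285.8/EI.
With EI = 20000 kN·m²: δ_0 = 2.4199 m and δ_{BB} = 0.01429 m/kN.
Compatibility — the beam at B must follow the support down by 0.006 m: δ_0 − R_B·δ_{BB} = 0.006, so R_B = (2.4199 − 0.006)/0.01429 = 168.9 kN.
Moment equilibrium about A: M_A = Σ(load moments about A) − R_B·L = 1880 − 168.9×9.5 = 275.3 kN·m.

M_A = 275.3 kN·m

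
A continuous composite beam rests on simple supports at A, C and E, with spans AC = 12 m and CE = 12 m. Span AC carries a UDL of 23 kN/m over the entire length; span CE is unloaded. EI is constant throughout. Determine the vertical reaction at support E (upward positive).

Release continuity at C by inserting a hinge; the redundant is the internal moment M_C. The primary structure is two simply-supported spans AC and CE.
Discontinuity in slope at C on the released structure — sum the simple-span end rotations:
  span AC: UDL 23: wL³/(24EI) = 1656/EI
  relative rotation θ_0 = (1656 + 0)/EI = 1656/EI
A unit hogging moment at C produces rotation L₁/(3EI) + L₂/(3EI) = 8/EI.
Compatibility: M_C·(L₁+L₂)/(3EI) = θ_0, giving M_C = 207 kN·m (hogging).
Span CE, ΣM about E: R_C^{CE}·12 = 0 + 207, so R_C^{CE} = 17.25 kN and R_E = 0 − 17.25 = -17.25 kN.

R_E = -17.25 kN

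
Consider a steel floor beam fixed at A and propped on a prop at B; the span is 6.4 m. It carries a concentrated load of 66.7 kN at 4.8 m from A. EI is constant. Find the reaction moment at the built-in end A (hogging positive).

Release the roller at B. Primary structure: cantilever fixed at A.
Deflection at B on the released cantilever, summing each load's contribution:
  point load 66.7 at a = 4.8: Pa²(3L − a)/(6EI) = 3688/EI
Tip deflection under a unit load at B: L³/(3EI) = 87.38/EI.
The prop prevents deflection at B: R_B = δ_0/δ_{BB} = 3688/87.38 = 42.21 kN.
Moment equilibrium about A: M_A = Σ(load moments about A) − R_B·L = 320.2 − 42.21×6.4 = 50.02 kN·m.

M_A = 50.02 kN·m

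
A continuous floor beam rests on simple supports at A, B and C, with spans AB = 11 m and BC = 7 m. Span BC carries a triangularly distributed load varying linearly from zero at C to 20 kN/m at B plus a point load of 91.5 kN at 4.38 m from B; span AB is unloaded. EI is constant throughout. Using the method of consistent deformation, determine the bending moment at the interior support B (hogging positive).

Release continuity at B by inserting a hinge; the redundant is the internal moment M_B. The primary structure is two simply-supported spans AB and BC.
End slopes at the hinge B, treating each span as simply supported:
  span BC: triangular load, peak 20: w₀L³/(45EI) = 152.4/EI
  span BC: point load 91.5 at a = 4.38: Pab(L + b)/(6LEI) = 240.5/EI
  relative rotation θ_0 = (0 + 392.9)/EI = 392.9/EI
A unit hogging moment at B produces rotation L₁/(3EI) + L₂/(3EI) = 6/EI.
Slope continuity at B: θ_0 = M_B·6/EI, so M_B = 392.9/6 = 65.49 kN·m (hogging).

M_B = 65.49 kN·m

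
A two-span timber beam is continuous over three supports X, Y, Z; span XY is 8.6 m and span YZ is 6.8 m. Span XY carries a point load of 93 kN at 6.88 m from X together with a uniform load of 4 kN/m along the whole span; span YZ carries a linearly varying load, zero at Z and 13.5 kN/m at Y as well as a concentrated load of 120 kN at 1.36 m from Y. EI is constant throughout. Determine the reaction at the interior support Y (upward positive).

Insert a hinge at Y; M_Y is the redundant, and each span becomes simply supported.
End slopes at the hinge Y, treating each span as simply supported:
  span XY: point load 93 at a = 6.88: Pab(L + a)/(6LEI) = 330.2/EI
  span XY: UDL 4: wL³/(24EI) = 106/EI
  span YZ: triangular load, peak 13.5: w₀L³/(45EI) = 94.33/EI
  span YZ: point load 120 at a = 1.36: Pab(L + b)/(6LEI) = 266.3/EI
  relative rotation θ_0 = (436.2 + 360.7)/EI = 796.8/EI
A unit hogging moment at Y produces rotation L₁/(3EI) + L₂/(3EI) = 5.133/EI.
Slope continuity at Y: θ_0 = M_Y·5.133/EI, so M_Y = 796.8/5.133 = 155.2 kN·m (hogging).
Span XY, ΣM about X with M_Y applied at Y: R_Y^{XY}·8.6 = 787.8 + 155.2, so R_Y^{XY} = 109.6 kN and R_X = 127.4 − 109.6 = 17.75 kN.
Span YZ, ΣM about Z: R_Y^{YZ}·6.8 = 860.9 + 155.2, so R_Y^{YZ} = 149.4 kN and R_Z = 165.9 − 149.4 = 16.47 kN.
R_Y = 109.6 + 149.4 = 259.1 kN.

R_Y = 259.1 kN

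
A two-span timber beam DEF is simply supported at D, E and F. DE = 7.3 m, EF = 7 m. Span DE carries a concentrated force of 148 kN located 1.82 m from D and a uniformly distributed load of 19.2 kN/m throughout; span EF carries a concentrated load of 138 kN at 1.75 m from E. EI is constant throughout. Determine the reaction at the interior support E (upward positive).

Release continuity at E by inserting a hinge; the redundant is the internal moment M_E. The primary structure is two simply-supported spans DE and EF.
Discontinuity in slope at E on the released structure — sum the simple-span end rotations:
  span DE: point load 148 at a = 1.82: Pab(L + a)/(6LEI) = 307.4/EI
  span DE: UDL 19.2: wL³/(24EI) = 311.2/EI
  span EF: point load 138 at a = 1.75: Pab(L + b)/(6LEI) = 369.8/EI
  relative rotation θ_0 = (618.6 + 369.8)/EI = 988.4/EI
A unit hogging moment at E produces rotation L₁/(3EI) + L₂/(3EI) = 4.767/EI.
Compatibility: M_E·(L₁+L₂)/(3EI) = θ_0, giving M_E = 207.3 kN·m (hogging).
Span DE, ΣM about D with M_E applied at E: R_E^{DE}·7.3 = 780.9 + 207.3, so R_E^{DE} = 135.4 kN and R_D = 288.2 − 135.4 = 152.8 kN.
Span EF, ΣM about F: R_E^{EF}·7 = 724.5 + 207.3, so R_E^{EF} = 133.1 kN and R_F = 138 − 133.1 = 4.879 kN.
R_E = 135.4 + 133.1 = 268.5 kN.

R_E = 268.5 kN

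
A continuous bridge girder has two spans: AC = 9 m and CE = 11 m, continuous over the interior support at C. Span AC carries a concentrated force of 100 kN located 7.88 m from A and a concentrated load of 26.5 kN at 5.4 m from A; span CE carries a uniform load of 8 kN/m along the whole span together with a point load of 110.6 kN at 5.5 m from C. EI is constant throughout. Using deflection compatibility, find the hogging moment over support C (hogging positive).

Insert a hinge at C; M_C is the redundant, and each span becomes simply supported.
Discontinuity in slope at C on the released structure — sum the simple-span end rotations:
  span AC: point load 100 at a = 7.88: Pab(L + a)/(6LEI) = 275.9/EI
  span AC: point load 26.5 at a = 5.4: Pab(L + a)/(6LEI) = 137.4/EI
  span CE: UDL 8: wL³/(24EI) = 443.7/EI
  span CE: point load 110.6 at a = 5.5: Pab(L + b)/(6LEI) = 836.4/EI
  relative rotation θ_0 = (413.3 + 1280)/EI = 1693/EI
A unit hogging moment at C produces rotation L₁/(3EI) + L₂/(3EI) = 6.667/EI.
Slope continuity at C: θ_0 = M_C·6.667/EI, so M_C = 1693/6.667 = 254 kN·m (hogging).

M_C = 254 kN·m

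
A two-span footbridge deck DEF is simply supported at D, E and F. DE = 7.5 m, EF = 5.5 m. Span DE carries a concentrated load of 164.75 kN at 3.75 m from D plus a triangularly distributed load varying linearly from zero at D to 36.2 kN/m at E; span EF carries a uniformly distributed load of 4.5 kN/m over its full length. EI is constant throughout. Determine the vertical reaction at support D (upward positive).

R_D = 98.4 kN

Take M_E as the redundant. Released structure: two simple spans DE and EF with a hinge at E.
End slopes at the hinge E, treating each span as simply supported:
  span DE: point load 164.75 at a = 3.75: Pab(L + a)/(6LEI) = 579.2/EI
  span DE: triangular load, peak 36.2: w₀L³/(45EI) = 339.4/EI
  span EF: UDL 4.5: wL³/(24EI) = 31.2/EI
  relative rotation θ_0 = (918.6 + 31.2)/EI = 949.8/EI
A unit hogging moment at E produces rotation L₁/(3EI) + L₂/(3EI) = 4.333/EI.
Slope continuity at E: θ_0 = M_E·4.333/EI, so M_E = 949.8/4.333 = 219.2 kN·m (hogging).
Span DE, ΣM about D with M_E applied at E: R_E^{DE}·7.5 = 1297 + 219.2, so R_E^{DE} = 202.1 kN and R_D = 300.5 − 202.1 = 98.4 kN.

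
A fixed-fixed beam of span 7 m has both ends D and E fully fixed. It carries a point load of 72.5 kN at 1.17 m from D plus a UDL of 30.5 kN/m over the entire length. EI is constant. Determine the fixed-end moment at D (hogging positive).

Release both end moments; the primary structure is a simply-supported span DE with redundants M_D and M_E.
End rotations of the released simple span under the applied load (×1/EI):
  at D: point load 72.5 at a = 1.17: Pab(L + b)/(6LEI) = 151.1/EI
  at E: point load 72.5 at a = 1.17: Pab(L + a)/(6LEI) = 96.2/EI
  at D: UDL 30.5: wL³/(24EI) = 435.9/EI
  at E: UDL 30.5: wL³/(24EI) = 435.9/EI
  θ_D0 = 587/EI,  θ_E0 = 532.1/EI
Flexibility coefficients: a unit moment at one end gives L/(3EI) there and L/(6EI) at the far end, so f₁₁ = f₂₂ = 2.333/EI and f₁₂ = f₂₁ = 1.167/EI.
Compatibility — zero rotation at each built-in end:
  2.333 M_D + 1.167 M_E = 587
  1.167 M_D + 2.333 M_E = 532.1
Solving the pair gives M_D = 183.4 kN·m and M_E = 136.3 kN·m (hogging).

M_D = 183.4 kN·m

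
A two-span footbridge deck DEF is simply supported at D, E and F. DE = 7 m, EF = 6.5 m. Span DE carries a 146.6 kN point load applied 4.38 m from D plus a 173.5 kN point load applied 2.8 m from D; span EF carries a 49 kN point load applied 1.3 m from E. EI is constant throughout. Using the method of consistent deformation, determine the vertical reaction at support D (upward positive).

R_D = 126.2 kN

Release continuity at E by inserting a hinge; the redundant is the internal moment M_E. The primary structure is two simply-supported spans DE and EF.
Rotations at E on the released spans (each span's end-slope, ×1/EI):
  span DE: point load 146.6 at a = 4.38: Pab(L + a)/(6LEI) = 455.8/EI
  span DE: point load 173.5 at a = 2.8: Pab(L + a)/(6LEI) = 476.1/EI
  span EF: point load 49 at a = 1.3: Pab(L + b)/(6LEI) = 99.37/EI
  relative rotation θ_0 = (931.9 + 99.37)/EI = 1031/EI
A unit hogging moment at E produces rotation L₁/(3EI) + L₂/(3EI) = 4.5/EI.
Compatibility: M_E·(L₁+L₂)/(3EI) = θ_0, giving M_E = 229.2 kN·m (hogging).
Span DE, ΣM about D with M_E applied at E: R_E^{DE}·7 = 1128 + 229.2, so R_E^{DE} = 193.9 kN and R_D = 320.1 − 193.9 = 126.2 kN.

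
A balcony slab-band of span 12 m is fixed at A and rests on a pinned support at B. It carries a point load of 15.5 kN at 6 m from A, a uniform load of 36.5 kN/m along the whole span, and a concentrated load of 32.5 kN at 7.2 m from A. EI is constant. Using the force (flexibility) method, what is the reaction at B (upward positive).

Remove the prop at B; the released (primary) structure is a cantilever built in at A.
Downward deflection at the released point B due to the loads:
  point load 15.5 at a = 6: Pa²(3L − a)/(6EI) = 2790/EI
  UDL 36.5: wL⁴/(8EI) = 94608/EI
  point load 32.5 at a = 7.2: Pa²(3L − a)/(6EI) = 8087/EI
  δ_0 = 105485/EI
Tip deflection under a unit load at B: L³/(3EI) = 576/EI.
Compatibility at B: δ_0 − R_B·δ_{BB} = 0, so R_B = 105485/576 = 183.1 kN.

R_B = 183.1 kN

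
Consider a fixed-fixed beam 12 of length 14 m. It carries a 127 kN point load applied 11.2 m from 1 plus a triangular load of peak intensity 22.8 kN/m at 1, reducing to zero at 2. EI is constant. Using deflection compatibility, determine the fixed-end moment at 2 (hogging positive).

Release both end moments; the primary structure is a simply-supported span 12 with redundants M_1 and M_2.
End rotations of the released simple span under the applied load (×1/EI):
  at 1: point load 127 at a = 11.2: Pab(L + b)/(6LEI) = 796.5/EI
  at 2: point load 127 at a = 11.2: Pab(L + a)/(6LEI) = 1195/EI
  at 1: triangular load, peak 22.8: w₀L³/(45EI) = 1390/EI
  at 2: triangular load, peak 22.8: 7w₀L³/(360EI) = 1217/EI
  θ_10 = 2187/EI,  θ_20 = 2411/EI
Flexibility coefficients: a unit moment at one end gives L/(3EI) there and L/(6EI) at the far end, so f₁₁ = f₂₂ = 4.667/EI and f₁₂ = f₂₁ = 2.333/EI.
Compatibility — zero rotation at each built-in end:
  4.667 M_1 + 2.333 M_2 = 2187
  2.333 M_1 + 4.667 M_2 = 2411
Solving the pair gives M_1 = 280.3 kN·m and M_2 = 376.5 kN·m (hogging).

M_2 = 376.5 kN·m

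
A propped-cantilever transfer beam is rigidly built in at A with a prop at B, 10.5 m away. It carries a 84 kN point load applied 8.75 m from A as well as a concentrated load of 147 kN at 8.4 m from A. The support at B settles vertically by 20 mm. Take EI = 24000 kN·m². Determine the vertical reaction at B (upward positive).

Take the reaction at B as the redundant and release it; the primary structure is a cantilever fixed at A.
Deflection at B on the released cantilever, summing each load's contribution:
  point load 84 at a = 8.75: Pa²(3L − a)/(6EI) = 24385/EI
  point load 147 at a = 8.4: Pa²(3L − a)/(6EI) = 39933/EI
  δ_0 = 64319/EI
Tip deflection under a unit load at B: L³/(3EI) = 385.9/EI.
With EI = 24000 kN·m²: δ_0 = 2.6799 m and δ_{BB} = 0.016078 m/kN.
Compatibility — the beam at B must follow the support down by 0.02 m: δ_0 − R_B·δ_{BB} = 0.02, so R_B = (2.6799 − 0.02)/0.016078 = 165.4 kN.

R_B = 165.4 kN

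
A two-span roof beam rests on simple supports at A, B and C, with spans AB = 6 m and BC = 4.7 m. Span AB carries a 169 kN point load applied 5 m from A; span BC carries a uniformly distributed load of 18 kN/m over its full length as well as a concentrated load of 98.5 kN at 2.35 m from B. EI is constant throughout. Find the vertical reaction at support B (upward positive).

R_B = 282.6 kN

Take M_B as the redundant. Released structure: two simple spans AB and BC with a hinge at B.
End slopes at the hinge B, treating each span as simply supported:
  span AB: point load 169 at a = 5: Pab(L + a)/(6LEI) = 258.2/EI
  span BC: UDL 18: wL³/(24EI) = 77.87/EI
  span BC: point load 98.5 at a = 2.35: Pab(L + b)/(6LEI) = 136/EI
  relative rotation θ_0 = (258.2 + 213.9)/EI = 472.1/EI
A unit hogging moment at B produces rotation L₁/(3EI) + L₂/(3EI) = 3.567/EI.
Slope continuity at B: θ_0 = M_B·3.567/EI, so M_B = 472.1/3.567 = 132.4 kN·m (hogging).
Span AB, ΣM about A with M_B applied at B: R_B^{AB}·6 = 845 + 132.4, so R_B^{AB} = 162.9 kN and R_A = 169 − 162.9 = 6.108 kN.
Span BC, ΣM about C: R_B^{BC}·4.7 = 430.3 + 132.4, so R_B^{BC} = 119.7 kN and R_C = 183.1 − 119.7 = 63.39 kN.
R_B = 162.9 + 119.7 = 282.6 kN.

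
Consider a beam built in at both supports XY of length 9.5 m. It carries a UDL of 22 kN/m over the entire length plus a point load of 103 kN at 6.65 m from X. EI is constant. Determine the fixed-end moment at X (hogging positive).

Release both end moments; the primary structure is a simply-supported span XY with redundants M_X and M_Y.
On the primary (simply-supported) span, the end slopes from the loading are:
  at X: UDL 22: wL³/(24EI) = 785.9/EI
  at Y: UDL 22: wL³/(24EI) = 785.9/EI
  at X: point load 103 at a = 6.65: Pab(L + b)/(6LEI) = 423/EI
  at Y: point load 103 at a = 6.65: Pab(L + a)/(6LEI) = 553.1/EI
  θ_X0 = 1209/EI,  θ_Y0 = 1339/EI
Flexibility coefficients: a unit moment at one end gives L/(3EI) there and L/(6EI) at the far end, so f₁₁ = f₂₂ = 3.167/EI and f₁₂ = f₂₁ = 1.583/EI.
Compatibility — zero rotation at each built-in end:
  3.167 M_X + 1.583 M_Y = 1209
  1.583 M_X + 3.167 M_Y = 1339
Solving the pair gives M_X = 227.1 kN·m and M_Y = 309.3 kN·m (hogging).

M_X = 227.1 kN·m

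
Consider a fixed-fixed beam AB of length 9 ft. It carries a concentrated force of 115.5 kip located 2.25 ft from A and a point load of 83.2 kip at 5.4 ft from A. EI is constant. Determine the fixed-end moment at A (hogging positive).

Release both end moments; the primary structure is a simply-supported span AB with redundants M_A and M_B.
On the primary (simply-supported) span, the end slopes from the loading are:
  at A: point load 115.5 at a = 2.25: Pab(L + b)/(6LEI) = 511.6/EI
  at B: point load 115.5 at a = 2.25: Pab(L + a)/(6LEI) = 365.4/EI
  at A: point load 83.2 at a = 5.4: Pab(L + b)/(6LEI) = 377.4/EI
  at B: point load 83.2 at a = 5.4: Pab(L + a)/(6LEI) = 431.3/EI
  θ_A0 = 889/EI,  θ_B0 = 796.8/EI
Flexibility coefficients: a unit moment at one end gives L/(3EI) there and L/(6EI) at the far end, so f₁₁ = f₂₂ = 3/EI and f₁₂ = f₂₁ = 1.5/EI.
Compatibility — zero rotation at each built-in end:
  3 M_A + 1.5 M_B = 889
  1.5 M_A + 3 M_B = 796.8
Solving the pair gives M_A = 218.1 kip·ft and M_B = 156.6 kip·ft (hogging).

M_A = 218.1 kip·ft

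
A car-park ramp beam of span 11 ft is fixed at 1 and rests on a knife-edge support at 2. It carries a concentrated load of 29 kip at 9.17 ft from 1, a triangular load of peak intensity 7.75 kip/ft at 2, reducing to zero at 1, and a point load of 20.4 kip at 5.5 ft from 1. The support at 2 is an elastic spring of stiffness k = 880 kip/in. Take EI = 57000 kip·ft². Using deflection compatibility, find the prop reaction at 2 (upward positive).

R_2 = 51.03 kip

Choose R_2 as the redundant. The primary structure is the cantilever fixed at 1.
Deflection at 2 on the released cantilever, summing each load's contribution:
  point load 29 at a = 9.17: Pa²(3L − a)/(6EI) = 9685/EI
  triangular load, peak 7.75 at the free end: 11w₀L⁴/(120EI) = 10401/EI
  point load 20.4 at a = 5.5: Pa²(3L − a)/(6EI) = 2828/EI
  δ_0 = 22915/EI
Flexibility coefficient — unit upward force at 2: δ_{22} = L³/(3EI) = 443.7/EI.
With EI = 57000 kip·ft²: δ_0 = 0.40201 ft and δ_{22} = 0.007784 ft/kip.
Compatibility — the spring shortens by R_2/k under the reaction it provides: δ_0 − R_2·δ_{22} = R_2/k. With 1/k = 1/(880×12) ft/kip = 0.000095 ft/kip, R_2 = δ_0 / (δ_{22} + 1/k) = 0.40201 / (0.007784 + 0.000095) = 51.03 kip.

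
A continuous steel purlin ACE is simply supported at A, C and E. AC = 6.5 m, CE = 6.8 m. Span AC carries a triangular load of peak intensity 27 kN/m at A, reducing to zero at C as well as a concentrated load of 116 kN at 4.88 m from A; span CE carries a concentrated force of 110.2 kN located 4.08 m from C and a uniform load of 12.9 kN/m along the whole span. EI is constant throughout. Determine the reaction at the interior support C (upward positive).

Release continuity at C by inserting a hinge; the redundant is the internal moment M_C. The primary structure is two simply-supported spans AC and CE.
End slopes at the hinge C, treating each span as simply supported:
  span AC: triangular load, peak 27: 7w₀L³/(360EI) = 144.2/EI
  span AC: point load 116 at a = 4.88: Pab(L + a)/(6LEI) = 267.6/EI
  span CE: point load 110.2 at a = 4.08: Pab(L + b)/(6LEI) = 285.4/EI
  span CE: UDL 12.9: wL³/(24EI) = 169/EI
  relative rotation θ_0 = (411.8 + 454.4)/EI = 866.1/EI
A unit hogging moment at C produces rotation L₁/(3EI) + L₂/(3EI) = 4.433/EI.
Compatibility: M_C·(L₁+L₂)/(3EI) = θ_0, giving M_C = 195.4 kN·m (hogging).
Span AC, ΣM about A with M_C applied at C: R_C^{AC}·6.5 = 756.2 + 195.4, so R_C^{AC} = 146.4 kN and R_A = 203.8 − 146.4 = 57.35 kN.
Span CE, ΣM about E: R_C^{CE}·6.8 = 598 + 195.4, so R_C^{CE} = 116.7 kN and R_E = 197.9 − 116.7 = 81.25 kN.
R_C = 146.4 + 116.7 = 263.1 kN.

R_C = 263.1 kN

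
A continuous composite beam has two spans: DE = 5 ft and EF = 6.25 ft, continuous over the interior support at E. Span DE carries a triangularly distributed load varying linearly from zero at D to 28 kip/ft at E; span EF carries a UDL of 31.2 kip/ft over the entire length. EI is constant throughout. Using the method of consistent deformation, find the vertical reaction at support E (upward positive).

R_E = 182.1 kip

Insert a hinge at E; M_E is the redundant, and each span becomes simply supported.
Discontinuity in slope at E on the released structure — sum the simple-span end rotations:
  span DE: triangular load, peak 28: w₀L³/(45EI) = 77.78/EI
  span EF: UDL 31.2: wL³/(24EI) = 317.4/EI
  relative rotation θ_0 = (77.78 + 317.4)/EI = 395.2/EI
A unit hogging moment at E produces rotation L₁/(3EI) + L₂/(3EI) = 3.75/EI.
Compatibility: M_E·(L₁+L₂)/(3EI) = θ_0, giving M_E = 105.4 kip·ft (hogging).
Span DE, ΣM about D with M_E applied at E: R_E^{DE}·5 = 233.3 + 105.4, so R_E^{DE} = 67.74 kip and R_D = 70 − 67.74 = 2.258 kip.
Span EF, ΣM about F: R_E^{EF}·6.25 = 609.4 + 105.4, so R_E^{EF} = 114.4 kip and R_F = 195 − 114.4 = 80.64 kip.
R_E = 67.74 + 114.4 = 182.1 kip.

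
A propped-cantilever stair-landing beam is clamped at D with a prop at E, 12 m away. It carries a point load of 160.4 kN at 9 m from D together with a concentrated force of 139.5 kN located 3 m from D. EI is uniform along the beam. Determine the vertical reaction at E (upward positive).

Choose R_E as the redundant. The primary structure is the cantilever fixed at D.
Deflection at E on the released cantilever, summing each load's contribution:
  point load 160.4 at a = 9: Pa²(3L − a)/(6EI) = 58466/EI
  point load 139.5 at a = 3: Pa²(3L − a)/(6EI) = 6905/EI
  δ_0 = 65371/EI
Tip deflection under a unit load at E: L³/(3EI) = 576/EI.
Compatibility at E: δ_0 − R_E·δ_{EE} = 0, so R_E = 65371/576 = 113.5 kN.

R_E = 113.5 kN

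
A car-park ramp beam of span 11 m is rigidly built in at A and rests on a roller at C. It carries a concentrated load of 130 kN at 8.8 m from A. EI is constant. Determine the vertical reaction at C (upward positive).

Remove the prop at C; the released (primary) structure is a cantilever built in at A.
Primary-structure tip deflection at C by superposition:
  point load 130 at a = 8.8: Pa²(3L − a)/(6EI) = 40604/EI
Tip deflection under a unit load at C: L³/(3EI) = 443.7/EI.
The prop prevents deflection at C: R_C = δ_0/δ_{CC} = 40604/443.7 = 91.52 kN.

R_C = 91.52 kN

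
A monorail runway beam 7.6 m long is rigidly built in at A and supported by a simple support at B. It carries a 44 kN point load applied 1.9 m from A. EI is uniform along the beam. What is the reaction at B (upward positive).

Remove the prop at B; the released (primary) structure is a cantilever built in at A.
Free-end deflection of the primary structure under the applied loading (downward +):
  point load 44 at a = 1.9: Pa²(3L − a)/(6EI) = 553.3/EI
Tip deflection under a unit load at B: L³/(3EI) = 146.3/EI.
Compatibility at B: δ_0 − R_B·δ_{BB} = 0, so R_B = 553.3/146.3 = 3.781 kN.

R_B = 3.781 kN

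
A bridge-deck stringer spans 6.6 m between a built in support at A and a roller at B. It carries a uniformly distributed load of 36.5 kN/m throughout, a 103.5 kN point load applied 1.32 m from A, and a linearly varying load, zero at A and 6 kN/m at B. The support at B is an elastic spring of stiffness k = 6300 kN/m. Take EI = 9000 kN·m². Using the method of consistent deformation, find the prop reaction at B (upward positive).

R_B = 105.5 kN

Choose R_B as the redundant. The primary structure is the cantilever fixed at A.
Deflection at B on the released cantilever, summing each load's contribution:
  UDL 36.5: wL⁴/(8EI) = 8657/EI
  point load 103.5 at a = 1.32: Pa²(3L − a)/(6EI) = 555.4/EI
  triangular load, peak 6 at the free end: 11w₀L⁴/(120EI) = 1044/EI
  δ_0 = 10256/EI
Flexibility coefficient — unit upward force at B: δ_{BB} = L³/(3EI) = 95.83/EI.
With EI = 9000 kN·m²: δ_0 = 1.1396 m and δ_{BB} = 0.010648 m/kN.
Compatibility — the spring shortens by R_B/k under the reaction it provides: δ_0 − R_B·δ_{BB} = R_B/k. With 1/k = 0.000159 m/kN, R_B = δ_0 / (δ_{BB} + 1/k) = 1.1396 / (0.010648 + 0.000159) = 105.5 kN.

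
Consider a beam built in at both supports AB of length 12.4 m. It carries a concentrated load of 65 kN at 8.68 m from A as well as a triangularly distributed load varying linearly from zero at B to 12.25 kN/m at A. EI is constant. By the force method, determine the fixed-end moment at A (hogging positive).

M_A = 145 kN·m

Release both end moments; the primary structure is a simply-supported span AB with redundants M_A and M_B.
End rotations of the released simple span under the applied load (×1/EI):
  at A: point load 65 at a = 8.68: Pab(L + b)/(6LEI) = 454.7/EI
  at B: point load 65 at a = 8.68: Pab(L + a)/(6LEI) = 594.7/EI
  at A: triangular load, peak 12.25: w₀L³/(45EI) = 519/EI
  at B: triangular load, peak 12.25: 7w₀L³/(360EI) = 454.1/EI
  θ_A0 = 973.8/EI,  θ_B0 = 1049/EI
Flexibility coefficients: a unit moment at one end gives L/(3EI) there and L/(6EI) at the far end, so f₁₁ = f₂₂ = 4.133/EI and f₁₂ = f₂₁ = 2.067/EI.
Compatibility — zero rotation at each built-in end:
  4.133 M_A + 2.067 M_B = 973.8
  2.067 M_A + 4.133 M_B = 1049
Solving the pair gives M_A = 145 kN·m and M_B = 181.3 kN·m (hogging).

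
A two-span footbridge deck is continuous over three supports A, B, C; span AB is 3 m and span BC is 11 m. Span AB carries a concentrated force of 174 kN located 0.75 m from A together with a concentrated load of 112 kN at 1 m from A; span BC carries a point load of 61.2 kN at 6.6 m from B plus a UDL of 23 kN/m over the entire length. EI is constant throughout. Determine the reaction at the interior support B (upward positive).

Release continuity at B by inserting a hinge; the redundant is the internal moment M_B. The primary structure is two simply-supported spans AB and BC.
Rotations at B on the released spans (each span's end-slope, ×1/EI):
  span AB: point load 174 at a = 0.75: Pab(L + a)/(6LEI) = 61.17/EI
  span AB: point load 112 at a = 1: Pab(L + a)/(6LEI) = 49.78/EI
  span BC: point load 61.2 at a = 6.6: Pab(L + b)/(6LEI) = 414.7/EI
  span BC: UDL 23: wL³/(24EI) = 1276/EI
  relative rotation θ_0 = (110.9 + 1690)/EI = 1801/EI
A unit hogging moment at B produces rotation L₁/(3EI) + L₂/(3EI) = 4.667/EI.
Compatibility: M_B·(L₁+L₂)/(3EI) = θ_0, giving M_B = 386 kN·m (hogging).
Span AB, ΣM about A with M_B applied at B: R_B^{AB}·3 = 242.5 + 386, so R_B^{AB} = 209.5 kN and R_A = 286 − 209.5 = 76.51 kN.
Span BC, ΣM about C: R_B^{BC}·11 = 1661 + 386, so R_B^{BC} = 186.1 kN and R_C = 314.2 − 186.1 = 128.1 kN.
R_B = 209.5 + 186.1 = 395.6 kN.

R_B = 395.6 kN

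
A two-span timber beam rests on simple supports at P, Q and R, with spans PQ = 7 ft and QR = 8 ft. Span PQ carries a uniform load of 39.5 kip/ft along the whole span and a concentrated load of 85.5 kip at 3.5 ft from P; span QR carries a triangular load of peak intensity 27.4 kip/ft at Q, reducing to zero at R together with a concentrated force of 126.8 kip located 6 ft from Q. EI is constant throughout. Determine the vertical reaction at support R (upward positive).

R_R = 95.26 kip

Insert a hinge at Q; M_Q is the redundant, and each span becomes simply supported.
Rotations at Q on the released spans (each span's end-slope, ×1/EI):
  span PQ: UDL 39.5: wL³/(24EI) = 564.5/EI
  span PQ: point load 85.5 at a = 3.5: Pab(L + a)/(6LEI) = 261.8/EI
  span QR: triangular load, peak 27.4: w₀L³/(45EI) = 311.8/EI
  span QR: point load 126.8 at a = 6: Pab(L + b)/(6LEI) = 317/EI
  relative rotation θ_0 = (826.4 + 628.8)/EI = 1455/EI
A unit hogging moment at Q produces rotation L₁/(3EI) + L₂/(3EI) = 5/EI.
Slope continuity at Q: θ_0 = M_Q·5/EI, so M_Q = 1455/5 = 291 kip·ft (hogging).
Span QR, ΣM about R: R_Q^{QR}·8 = 838.1 + 291, so R_Q^{QR} = 141.1 kip and R_R = 236.4 − 141.1 = 95.26 kip.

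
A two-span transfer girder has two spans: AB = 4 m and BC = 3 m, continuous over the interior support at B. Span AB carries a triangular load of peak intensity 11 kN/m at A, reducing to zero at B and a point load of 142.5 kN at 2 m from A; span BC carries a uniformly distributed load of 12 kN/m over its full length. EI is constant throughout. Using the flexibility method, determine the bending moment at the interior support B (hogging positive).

M_B = 72.72 kN·m

Insert a hinge at B; M_B is the redundant, and each span becomes simply supported.
Discontinuity in slope at B on the released structure — sum the simple-span end rotations:
  span AB: triangular load, peak 11: 7w₀L³/(360EI) = 13.69/EI
  span AB: point load 142.5 at a = 2: Pab(L + a)/(6LEI) = 142.5/EI
  span BC: UDL 12: wL³/(24EI) = 13.5/EI
  relative rotation θ_0 = (156.2 + 13.5)/EI = 169.7/EI
A unit hogging moment at B produces rotation L₁/(3EI) + L₂/(3EI) = 2.333/EI.
Compatibility: M_B·(L₁+L₂)/(3EI) = θ_0, giving M_B = 72.72 kN·m (hogging).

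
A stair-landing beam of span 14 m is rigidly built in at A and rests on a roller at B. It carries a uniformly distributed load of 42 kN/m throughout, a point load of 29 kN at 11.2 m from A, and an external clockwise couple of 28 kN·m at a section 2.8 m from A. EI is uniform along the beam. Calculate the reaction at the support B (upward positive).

R_B = 242 kN

Choose R_B as the redundant. The primary structure is the cantilever fixed at A.
Primary-structure tip deflection at B by superposition:
  UDL 42: wL⁴/(8EI) = 201684/EI
  point load 29 at a = 11.2: Pa²(3L − a)/(6EI) = 18674/EI
  clockwise couple 28 at a = 2.8: M₀a(2L − a)/(2EI) = 987.8/EI
  δ_0 = 221346/EI
Flexibility coefficient — unit upward force at B: δ_{BB} = L³/(3EI) = 914.7/EI.
The prop prevents deflection at B: R_B = δ_0/δ_{BB} = 221346/914.7 = 242 kN.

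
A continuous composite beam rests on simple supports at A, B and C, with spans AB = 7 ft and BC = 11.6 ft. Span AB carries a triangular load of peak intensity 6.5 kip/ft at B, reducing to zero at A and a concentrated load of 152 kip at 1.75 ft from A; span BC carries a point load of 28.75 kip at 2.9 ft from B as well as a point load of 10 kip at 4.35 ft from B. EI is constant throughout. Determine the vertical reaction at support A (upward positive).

Take M_B as the redundant. Released structure: two simple spans AB and BC with a hinge at B.
End slopes at the hinge B, treating each span as simply supported:
  span AB: triangular load, peak 6.5: w₀L³/(45EI) = 49.54/EI
  span AB: point load 152 at a = 1.75: Pab(L + a)/(6LEI) = 290.9/EI
  span BC: point load 28.75 at a = 2.9: Pab(L + b)/(6LEI) = 211.6/EI
  span BC: point load 10 at a = 4.35: Pab(L + b)/(6LEI) = 85.41/EI
  relative rotation θ_0 = (340.5 + 297)/EI = 637.5/EI
A unit hogging moment at B produces rotation L₁/(3EI) + L₂/(3EI) = 6.2/EI.
Slope continuity at B: θ_0 = M_B·6.2/EI, so M_B = 637.5/6.2 = 102.8 kip·ft (hogging).
Span AB, ΣM about A with M_B applied at B: R_B^{AB}·7 = 372.2 + 102.8, so R_B^{AB} = 67.85 kip and R_A = 174.8 − 67.85 = 106.9 kip.

R_A = 106.9 kip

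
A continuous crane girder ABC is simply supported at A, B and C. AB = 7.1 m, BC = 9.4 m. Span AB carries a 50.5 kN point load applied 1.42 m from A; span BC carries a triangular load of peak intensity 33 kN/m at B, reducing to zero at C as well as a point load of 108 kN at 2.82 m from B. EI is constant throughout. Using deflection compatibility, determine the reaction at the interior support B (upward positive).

R_B = 245.7 kN

Release continuity at B by inserting a hinge; the redundant is the internal moment M_B. The primary structure is two simply-supported spans AB and BC.
Rotations at B on the released spans (each span's end-slope, ×1/EI):
  span AB: point load 50.5 at a = 1.42: Pab(L + a)/(6LEI) = 81.46/EI
  span BC: triangular load, peak 33: w₀L³/(45EI) = 609.1/EI
  span BC: point load 108 at a = 2.82: Pab(L + b)/(6LEI) = 567.8/EI
  relative rotation θ_0 = (81.46 + 1177)/EI = 1258/EI
A unit hogging moment at B produces rotation L₁/(3EI) + L₂/(3EI) = 5.5/EI.
Slope continuity at B: θ_0 = M_B·5.5/EI, so M_B = 1258/5.5 = 228.8 kN·m (hogging).
Span AB, ΣM about A with M_B applied at B: R_B^{AB}·7.1 = 71.71 + 228.8, so R_B^{AB} = 42.32 kN and R_A = 50.5 − 42.32 = 8.176 kN.
Span BC, ΣM about C: R_B^{BC}·9.4 = 1683 + 228.8, so R_B^{BC} = 203.3 kN and R_C = 263.1 − 203.3 = 59.76 kN.
R_B = 42.32 + 203.3 = 245.7 kN.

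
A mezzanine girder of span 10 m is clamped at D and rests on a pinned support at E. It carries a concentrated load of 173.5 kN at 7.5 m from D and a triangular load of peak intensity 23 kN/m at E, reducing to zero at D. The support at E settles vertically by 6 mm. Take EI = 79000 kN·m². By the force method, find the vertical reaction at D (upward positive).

Choose R_E as the redundant. The primary structure is the cantilever fixed at D.
Deflection at E on the released cantilever, summing each load's contribution:
  point load 173.5 at a = 7.5: Pa²(3L − a)/(6EI) = 36598/EI
  triangular load, peak 23 at the free end: 11w₀L⁴/(120EI) = 21083/EI
  δ_0 = 57681/EI
Tip deflection under a unit load at E: L³/(3EI) = 333.3/EI.
With EI = 79000 kN·m²: δ_0 = 0.73014 m and δ_{EE} = 0.004219 m/kN.
Compatibility — the beam at E must follow the support down by 0.006 m: δ_0 − R_E·δ_{EE} = 0.006, so R_E = (0.73014 − 0.006)/0.004219 = 171.6 kN.
Vertical equilibrium: R_D = ΣP − R_E = 288.5 − 171.6 = 116.9 kN.

R_D = 116.9 kN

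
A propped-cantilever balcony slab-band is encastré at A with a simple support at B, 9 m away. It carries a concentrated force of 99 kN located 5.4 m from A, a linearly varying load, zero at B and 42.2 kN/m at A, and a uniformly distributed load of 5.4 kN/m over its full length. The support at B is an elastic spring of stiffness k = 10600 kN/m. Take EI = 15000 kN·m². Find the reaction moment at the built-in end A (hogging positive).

Take the reaction at B as the redundant and release it; the primary structure is a cantilever fixed at A.
Downward deflection at the released point B due to the loads:
  point load 99 at a = 5.4: Pa²(3L − a)/(6EI) = 10393/EI
  triangular load, peak 42.2 at the fixed end: w₀L⁴/(30EI) = 9229/EI
  UDL 5.4: wL⁴/(8EI) = 4429/EI
  δ_0 = 24050/EI
Tip deflection under a unit load at B: L³/(3EI) = 243/EI.
With EI = 15000 kN·m²: δ_0 = 1.6034 m and δ_{BB} = 0.0162 m/kN.
Compatibility — the spring shortens by R_B/k under the reaction it provides: δ_0 − R_B·δ_{BB} = R_B/k. With 1/k = 0.000094 m/kN, R_B = δ_0 / (δ_{BB} + 1/k) = 1.6034 / (0.0162 + 0.000094) = 98.4 kN.
Moment equilibrium about A: M_A = Σ(load moments about A) − R_B·L = 1323 − 98.4×9 = 437.4 kN·m.

M_A = 437.4 kN·m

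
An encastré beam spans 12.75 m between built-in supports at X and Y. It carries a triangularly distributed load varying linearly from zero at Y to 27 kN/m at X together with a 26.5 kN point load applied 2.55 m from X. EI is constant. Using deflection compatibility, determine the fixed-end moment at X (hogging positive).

Take the two fixed-end moments M_X, M_Y as redundants; the released structure is the simple span XY.
End rotations of the released simple span under the applied load (×1/EI):
  at X: triangular load, peak 27: w₀L³/(45EI) = 1244/EI
  at Y: triangular load, peak 27: 7w₀L³/(360EI) = 1088/EI
  at X: point load 26.5 at a = 2.55: Pab(L + b)/(6LEI) = 206.8/EI
  at Y: point load 26.5 at a = 2.55: Pab(L + a)/(6LEI) = 137.9/EI
  θ_X0 = 1450/EI,  θ_Y0 = 1226/EI
Flexibility coefficients: a unit moment at one end gives L/(3EI) there and L/(6EI) at the far end, so f₁₁ = f₂₂ = 4.25/EI and f₁₂ = f₂₁ = 2.125/EI.
Compatibility — zero rotation at each built-in end:
  4.25 M_X + 2.125 M_Y = 1450
  2.125 M_X + 4.25 M_Y = 1226
Solving the pair gives M_X = 262.7 kN·m and M_Y = 157.1 kN·m (hogging).

M_X = 262.7 kN·m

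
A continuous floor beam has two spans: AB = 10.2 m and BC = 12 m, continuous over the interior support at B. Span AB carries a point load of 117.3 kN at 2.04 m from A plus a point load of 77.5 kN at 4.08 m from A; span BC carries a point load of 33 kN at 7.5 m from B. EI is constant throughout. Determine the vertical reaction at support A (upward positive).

R_A = 125.8 kN

Insert a hinge at B; M_B is the redundant, and each span becomes simply supported.
End slopes at the hinge B, treating each span as simply supported:
  span AB: point load 117.3 at a = 2.04: Pab(L + a)/(6LEI) = 390.5/EI
  span AB: point load 77.5 at a = 4.08: Pab(L + a)/(6LEI) = 451.5/EI
  span BC: point load 33 at a = 7.5: Pab(L + b)/(6LEI) = 255.2/EI
  relative rotation θ_0 = (842.1 + 255.2)/EI = 1097/EI
A unit hogging moment at B produces rotation L₁/(3EI) + L₂/(3EI) = 7.4/EI.
Compatibility: M_B·(L₁+L₂)/(3EI) = θ_0, giving M_B = 148.3 kN·m (hogging).
Span AB, ΣM about A with M_B applied at B: R_B^{AB}·10.2 = 555.5 + 148.3, so R_B^{AB} = 69 kN and R_A = 194.8 − 69 = 125.8 kN.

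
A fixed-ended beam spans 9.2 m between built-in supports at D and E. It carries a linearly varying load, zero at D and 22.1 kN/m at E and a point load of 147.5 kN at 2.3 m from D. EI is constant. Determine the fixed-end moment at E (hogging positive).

M_E = 157.1 kN·m

Take the two fixed-end moments M_D, M_E as redundants; the released structure is the simple span DE.
On the primary (simply-supported) span, the end slopes from the loading are:
  at D: triangular load, peak 22.1: 7w₀L³/(360EI) = 334.6/EI
  at E: triangular load, peak 22.1: w₀L³/(45EI) = 382.4/EI
  at D: point load 147.5 at a = 2.3: Pab(L + b)/(6LEI) = 682.7/EI
  at E: point load 147.5 at a = 2.3: Pab(L + a)/(6LEI) = 487.7/EI
  θ_D0 = 1017/EI,  θ_E0 = 870.1/EI
Flexibility coefficients: a unit moment at one end gives L/(3EI) there and L/(6EI) at the far end, so f₁₁ = f₂₂ = 3.067/EI and f₁₂ = f₂₁ = 1.533/EI.
Compatibility — zero rotation at each built-in end:
  3.067 M_D + 1.533 M_E = 1017
  1.533 M_D + 3.067 M_E = 870.1
Solving the pair gives M_D = 253.2 kN·m and M_E = 157.1 kN·m (hogging).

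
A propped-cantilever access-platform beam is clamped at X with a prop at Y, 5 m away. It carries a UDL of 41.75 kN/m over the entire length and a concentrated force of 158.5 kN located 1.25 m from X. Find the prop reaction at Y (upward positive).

Choose R_Y as the redundant. The primary structure is the cantilever fixed at X.
Downward deflection at the released point Y due to the loads:
  UDL 41.75: wL⁴/(8EI) = 3262/EI
  point load 158.5 at a = 1.25: Pa²(3L − a)/(6EI) = 567.5/EI
  δ_0 = 3829/EI
Flexibility coefficient — unit upward force at Y: δ_{YY} = L³/(3EI) = 41.67/EI.
Compatibility at Y: δ_0 − R_Y·δ_{YY} = 0, so R_Y = 3829/41.67 = 91.9 kN.

R_Y = 91.9 kN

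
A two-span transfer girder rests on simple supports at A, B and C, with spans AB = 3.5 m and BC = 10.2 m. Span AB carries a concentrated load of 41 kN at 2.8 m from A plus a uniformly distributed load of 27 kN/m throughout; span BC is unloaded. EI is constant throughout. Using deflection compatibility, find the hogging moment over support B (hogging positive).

M_B = 15.84 kN·m

Insert a hinge at B; M_B is the redundant, and each span becomes simply supported.
Rotations at B on the released spans (each span's end-slope, ×1/EI):
  span AB: point load 41 at a = 2.8: Pab(L + a)/(6LEI) = 24.11/EI
  span AB: UDL 27: wL³/(24EI) = 48.23/EI
  relative rotation θ_0 = (72.34 + 0)/EI = 72.34/EI
A unit hogging moment at B produces rotation L₁/(3EI) + L₂/(3EI) = 4.567/EI.
Slope continuity at B: θ_0 = M_B·4.567/EI, so M_B = 72.34/4.567 = 15.84 kN·m (hogging).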